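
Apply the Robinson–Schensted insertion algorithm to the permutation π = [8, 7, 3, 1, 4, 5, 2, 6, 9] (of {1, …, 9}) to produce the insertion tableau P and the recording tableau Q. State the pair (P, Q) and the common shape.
P = [1, 2, 5, 6, 9] / [3, 4] / [7] / [8];  Q = [1, 5, 6, 8, 9] / [2, 7] / [3] / [4];  common shape = (5, 2, 1, 1)

Row-insert the values π_1, π_2, … into P one at a time, bumping the leftmost entry strictly greater than the inserted value down to the next row. The recording tableau Q records, in position (i, j), the step at which that cell was added to P.
  Insert 8 (step 1): P = [8];  Q = [1]
  Insert 7 (step 2): P = [7] / [8];  Q = [1] / [2]
  Insert 3 (step 3): P = [3] / [7] / [8];  Q = [1] / [2] / [3]
  Insert 1 (step 4): P = [1] / [3] / [7] / [8];  Q = [1] / [2] / [3] / [4]
  Insert 4 (step 5): P = [1, 4] / [3] / [7] / [8];  Q = [1, 5] / [2] / [3] / [4]
  Insert 5 (step 6): P = [1, 4, 5] / [3] / [7] / [8];  Q = [1, 5, 6] / [2] / [3] / [4]
  Insert 2 (step 7): P = [1, 2, 5] / [3, 4] / [7] / [8];  Q = [1, 5, 6] / [2, 7] / [3] / [4]
  Insert 6 (step 8): P = [1, 2, 5, 6] / [3, 4] / [7] / [8];  Q = [1, 5, 6, 8] / [2, 7] / [3] / [4]
  Insert 9 (step 9): P = [1, 2, 5, 6, 9] / [3, 4] / [7] / [8];  Q = [1, 5, 6, 8, 9] / [2, 7] / [3] / [4]
Final shape: (5, 2, 1, 1).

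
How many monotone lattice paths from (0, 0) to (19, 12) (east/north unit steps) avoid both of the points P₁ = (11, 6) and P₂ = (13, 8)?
Number of paths = 76816257

Inclusion–exclusion. Total paths: C(31, 19) = 141120525. Through P₁: C(17, 11)·C(14, 8) = 37165128. Through P₂: C(21, 13)·C(10, 6) = 42732900. Since P₁ is strictly southwest of P₂, a monotone path through both must visit P₁ then P₂; paths through both = C(17, 11)·C(4, 2)·C(10, 6) = 15593760. Avoid both = 141120525 − 37165128 − 42732900 + 15593760 = 76816257.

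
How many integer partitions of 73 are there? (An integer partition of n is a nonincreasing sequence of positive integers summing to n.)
p(73) = 6185689

Compute p(n) via the recurrence p(n, m) = p(n, m−1) + p(n−m, m), where p(n, m) counts partitions of n with all parts ≤ m and p(n) = p(n, n). The base cases are p(0, m) = 1 and p(n, 0) = 0 for n > 0. Filling the table yields p(73) = 6185689. (Euler's pentagonal recurrence is an alternative.)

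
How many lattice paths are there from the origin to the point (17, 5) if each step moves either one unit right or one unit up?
Number of paths = 26334

A monotone lattice path from (0, 0) to (17, 5) consists of 17 east steps and 5 north steps in some order, so it is determined by which 17 of the 22 steps are east. The count is C(22, 17) = 26334.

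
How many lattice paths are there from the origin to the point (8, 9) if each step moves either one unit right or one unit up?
Number of paths = 24310

A monotone lattice path from (0, 0) to (8, 9) consists of 8 east steps and 9 north steps in some order, so it is determined by which 8 of the 17 steps are east. The count is C(17, 8) = 24310.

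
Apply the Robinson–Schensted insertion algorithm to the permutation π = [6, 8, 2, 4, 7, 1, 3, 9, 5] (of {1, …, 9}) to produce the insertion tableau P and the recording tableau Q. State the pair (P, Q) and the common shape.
P = [1, 3, 5, 9] / [2, 4, 7] / [6, 8];  Q = [1, 2, 5, 8] / [3, 4, 9] / [6, 7];  common shape = (4, 3, 2)

Row-insert the values π_1, π_2, … into P one at a time, bumping the leftmost entry strictly greater than the inserted value down to the next row. The recording tableau Q records, in position (i, j), the step at which that cell was added to P.
  Insert 6 (step 1): P = [6];  Q = [1]
  Insert 8 (step 2): P = [6, 8];  Q = [1, 2]
  Insert 2 (step 3): P = [2, 8] / [6];  Q = [1, 2] / [3]
  Insert 4 (step 4): P = [2, 4] / [6, 8];  Q = [1, 2] / [3, 4]
  Insert 7 (step 5): P = [2, 4, 7] / [6, 8];  Q = [1, 2, 5] / [3, 4]
  Insert 1 (step 6): P = [1, 4, 7] / [2, 8] / [6];  Q = [1, 2, 5] / [3, 4] / [6]
  Insert 3 (step 7): P = [1, 3, 7] / [2, 4] / [6, 8];  Q = [1, 2, 5] / [3, 4] / [6, 7]
  Insert 9 (step 8): P = [1, 3, 7, 9] / [2, 4] / [6, 8];  Q = [1, 2, 5, 8] / [3, 4] / [6, 7]
  Insert 5 (step 9): P = [1, 3, 5, 9] / [2, 4, 7] / [6, 8];  Q = [1, 2, 5, 8] / [3, 4, 9] / [6, 7]
Final shape: (4, 3, 2).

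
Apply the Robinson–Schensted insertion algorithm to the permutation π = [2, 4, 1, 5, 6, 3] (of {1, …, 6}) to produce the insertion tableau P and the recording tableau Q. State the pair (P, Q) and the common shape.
P = [1, 3, 5, 6] / [2, 4];  Q = [1, 2, 4, 5] / [3, 6];  common shape = (4, 2)

Row-insert the values π_1, π_2, … into P one at a time, bumping the leftmost entry strictly greater than the inserted value down to the next row. The recording tableau Q records, in position (i, j), the step at which that cell was added to P.
  Insert 2 (step 1): P = [2];  Q = [1]
  Insert 4 (step 2): P = [2, 4];  Q = [1, 2]
  Insert 1 (step 3): P = [1, 4] / [2];  Q = [1, 2] / [3]
  Insert 5 (step 4): P = [1, 4, 5] / [2];  Q = [1, 2, 4] / [3]
  Insert 6 (step 5): P = [1, 4, 5, 6] / [2];  Q = [1, 2, 4, 5] / [3]
  Insert 3 (step 6): P = [1, 3, 5, 6] / [2, 4];  Q = [1, 2, 4, 5] / [3, 6]
Final shape: (4, 2).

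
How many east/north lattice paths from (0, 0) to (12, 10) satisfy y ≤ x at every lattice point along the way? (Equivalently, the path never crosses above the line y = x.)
Number of paths = 149226

By the reflection principle (André's argument), the number of monotone paths to (12, 10) with n ≤ m that never go above y = x is C(22, 12) − C(22, 13) = 646646 − 497420 = 149226.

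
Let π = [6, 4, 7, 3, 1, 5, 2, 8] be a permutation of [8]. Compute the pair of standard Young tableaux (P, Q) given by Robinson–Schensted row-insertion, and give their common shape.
P = [1, 2, 8] / [3, 5] / [4, 7] / [6];  Q = [1, 3, 8] / [2, 6] / [4, 7] / [5];  common shape = (3, 2, 2, 1)

Row-insert the values π_1, π_2, … into P one at a time, bumping the leftmost entry strictly greater than the inserted value down to the next row. The recording tableau Q records, in position (i, j), the step at which that cell was added to P.
  Insert 6 (step 1): P = [6];  Q = [1]
  Insert 4 (step 2): P = [4] / [6];  Q = [1] / [2]
  Insert 7 (step 3): P = [4, 7] / [6];  Q = [1, 3] / [2]
  Insert 3 (step 4): P = [3, 7] / [4] / [6];  Q = [1, 3] / [2] / [4]
  Insert 1 (step 5): P = [1, 7] / [3] / [4] / [6];  Q = [1, 3] / [2] / [4] / [5]
  Insert 5 (step 6): P = [1, 5] / [3, 7] / [4] / [6];  Q = [1, 3] / [2, 6] / [4] / [5]
  Insert 2 (step 7): P = [1, 2] / [3, 5] / [4, 7] / [6];  Q = [1, 3] / [2, 6] / [4, 7] / [5]
  Insert 8 (step 8): P = [1, 2, 8] / [3, 5] / [4, 7] / [6];  Q = [1, 3, 8] / [2, 6] / [4, 7] / [5]
Final shape: (3, 2, 2, 1).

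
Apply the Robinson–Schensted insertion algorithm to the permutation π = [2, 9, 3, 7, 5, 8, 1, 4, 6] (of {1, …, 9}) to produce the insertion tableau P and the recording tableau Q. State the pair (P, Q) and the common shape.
P = [1, 3, 4, 6] / [2, 5, 8] / [7] / [9];  Q = [1, 2, 4, 6] / [3, 8, 9] / [5] / [7];  common shape = (4, 3, 1, 1)

Row-insert the values π_1, π_2, … into P one at a time, bumping the leftmost entry strictly greater than the inserted value down to the next row. The recording tableau Q records, in position (i, j), the step at which that cell was added to P.
  Insert 2 (step 1): P = [2];  Q = [1]
  Insert 9 (step 2): P = [2, 9];  Q = [1, 2]
  Insert 3 (step 3): P = [2, 3] / [9];  Q = [1, 2] / [3]
  Insert 7 (step 4): P = [2, 3, 7] / [9];  Q = [1, 2, 4] / [3]
  Insert 5 (step 5): P = [2, 3, 5] / [7] / [9];  Q = [1, 2, 4] / [3] / [5]
  Insert 8 (step 6): P = [2, 3, 5, 8] / [7] / [9];  Q = [1, 2, 4, 6] / [3] / [5]
  Insert 1 (step 7): P = [1, 3, 5, 8] / [2] / [7] / [9];  Q = [1, 2, 4, 6] / [3] / [5] / [7]
  Insert 4 (step 8): P = [1, 3, 4, 8] / [2, 5] / [7] / [9];  Q = [1, 2, 4, 6] / [3, 8] / [5] / [7]
  Insert 6 (step 9): P = [1, 3, 4, 6] / [2, 5, 8] / [7] / [9];  Q = [1, 2, 4, 6] / [3, 8, 9] / [5] / [7]
Final shape: (4, 3, 1, 1).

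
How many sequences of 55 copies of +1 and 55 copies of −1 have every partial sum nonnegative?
C_55 = 1759414616608818870992479875972

These ballot sequences are counted by the Catalan number C_n = (1/(n + 1)) · C(2n, n). For n = 55: C_55 = (1/56) · C(110, 55) = 98527218530093856775578873054432/56 = 1759414616608818870992479875972.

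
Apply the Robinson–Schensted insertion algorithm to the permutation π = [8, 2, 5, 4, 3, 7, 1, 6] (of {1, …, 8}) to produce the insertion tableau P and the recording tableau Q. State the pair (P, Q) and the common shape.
P = [1, 3, 6] / [2, 7] / [4] / [5] / [8];  Q = [1, 3, 6] / [2, 8] / [4] / [5] / [7];  common shape = (3, 2, 1, 1, 1)

Row-insert the values π_1, π_2, … into P one at a time, bumping the leftmost entry strictly greater than the inserted value down to the next row. The recording tableau Q records, in position (i, j), the step at which that cell was added to P.
  Insert 8 (step 1): P = [8];  Q = [1]
  Insert 2 (step 2): P = [2] / [8];  Q = [1] / [2]
  Insert 5 (step 3): P = [2, 5] / [8];  Q = [1, 3] / [2]
  Insert 4 (step 4): P = [2, 4] / [5] / [8];  Q = [1, 3] / [2] / [4]
  Insert 3 (step 5): P = [2, 3] / [4] / [5] / [8];  Q = [1, 3] / [2] / [4] / [5]
  Insert 7 (step 6): P = [2, 3, 7] / [4] / [5] / [8];  Q = [1, 3, 6] / [2] / [4] / [5]
  Insert 1 (step 7): P = [1, 3, 7] / [2] / [4] / [5] / [8];  Q = [1, 3, 6] / [2] / [4] / [5] / [7]
  Insert 6 (step 8): P = [1, 3, 6] / [2, 7] / [4] / [5] / [8];  Q = [1, 3, 6] / [2, 8] / [4] / [5] / [7]
Final shape: (3, 2, 1, 1, 1).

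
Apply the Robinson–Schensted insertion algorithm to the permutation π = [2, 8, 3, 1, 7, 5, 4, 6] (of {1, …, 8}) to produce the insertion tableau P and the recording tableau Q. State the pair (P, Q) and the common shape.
P = [1, 3, 4, 6] / [2, 5] / [7] / [8];  Q = [1, 2, 5, 8] / [3, 6] / [4] / [7];  common shape = (4, 2, 1, 1)

Row-insert the values π_1, π_2, … into P one at a time, bumping the leftmost entry strictly greater than the inserted value down to the next row. The recording tableau Q records, in position (i, j), the step at which that cell was added to P.
  Insert 2 (step 1): P = [2];  Q = [1]
  Insert 8 (step 2): P = [2, 8];  Q = [1, 2]
  Insert 3 (step 3): P = [2, 3] / [8];  Q = [1, 2] / [3]
  Insert 1 (step 4): P = [1, 3] / [2] / [8];  Q = [1, 2] / [3] / [4]
  Insert 7 (step 5): P = [1, 3, 7] / [2] / [8];  Q = [1, 2, 5] / [3] / [4]
  Insert 5 (step 6): P = [1, 3, 5] / [2, 7] / [8];  Q = [1, 2, 5] / [3, 6] / [4]
  Insert 4 (step 7): P = [1, 3, 4] / [2, 5] / [7] / [8];  Q = [1, 2, 5] / [3, 6] / [4] / [7]
  Insert 6 (step 8): P = [1, 3, 4, 6] / [2, 5] / [7] / [8];  Q = [1, 2, 5, 8] / [3, 6] / [4] / [7]
Final shape: (4, 2, 1, 1).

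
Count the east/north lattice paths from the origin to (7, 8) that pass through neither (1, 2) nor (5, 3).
Number of paths = 2802

Inclusion–exclusion. Total paths: C(15, 7) = 6435. Through P₁: C(3, 1)·C(12, 6) = 2772. Through P₂: C(8, 5)·C(7, 2) = 1176. Since P₁ is strictly southwest of P₂, a monotone path through both must visit P₁ then P₂; paths through both = C(3, 1)·C(5, 4)·C(7, 2) = 315. Avoid both = 6435 − 2772 − 1176 + 315 = 2802.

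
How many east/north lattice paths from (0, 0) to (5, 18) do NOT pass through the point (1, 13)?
Number of paths = 31885

Total paths from (0, 0) to (5, 18): C(23, 5) = 33649. Paths through (1, 13): (paths (0, 0) → (1, 13)) × (paths (1, 13) → (5, 18)) = C(14, 1) · C(9, 4) = 14 · 126 = 1764. Avoidance count = 33649 − 1764 = 31885.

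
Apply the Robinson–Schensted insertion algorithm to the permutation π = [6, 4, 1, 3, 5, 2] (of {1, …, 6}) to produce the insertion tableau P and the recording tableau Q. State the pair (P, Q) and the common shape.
P = [1, 2, 5] / [3] / [4] / [6];  Q = [1, 4, 5] / [2] / [3] / [6];  common shape = (3, 1, 1, 1)

Row-insert the values π_1, π_2, … into P one at a time, bumping the leftmost entry strictly greater than the inserted value down to the next row. The recording tableau Q records, in position (i, j), the step at which that cell was added to P.
  Insert 6 (step 1): P = [6];  Q = [1]
  Insert 4 (step 2): P = [4] / [6];  Q = [1] / [2]
  Insert 1 (step 3): P = [1] / [4] / [6];  Q = [1] / [2] / [3]
  Insert 3 (step 4): P = [1, 3] / [4] / [6];  Q = [1, 4] / [2] / [3]
  Insert 5 (step 5): P = [1, 3, 5] / [4] / [6];  Q = [1, 4, 5] / [2] / [3]
  Insert 2 (step 6): P = [1, 2, 5] / [3] / [4] / [6];  Q = [1, 4, 5] / [2] / [3] / [6]
Final shape: (3, 1, 1, 1).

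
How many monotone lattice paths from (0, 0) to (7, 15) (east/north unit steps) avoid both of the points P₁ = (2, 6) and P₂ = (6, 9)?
Number of paths = 86313

Inclusion–exclusion. Total paths: C(22, 7) = 170544. Through P₁: C(8, 2)·C(14, 5) = 56056. Through P₂: C(15, 6)·C(7, 1) = 35035. Since P₁ is strictly southwest of P₂, a monotone path through both must visit P₁ then P₂; paths through both = C(8, 2)·C(7, 4)·C(7, 1) = 6860. Avoid both = 170544 − 56056 − 35035 + 6860 = 86313.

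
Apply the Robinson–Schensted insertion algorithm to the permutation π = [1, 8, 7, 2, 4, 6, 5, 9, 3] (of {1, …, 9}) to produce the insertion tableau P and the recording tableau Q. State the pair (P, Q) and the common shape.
P = [1, 2, 3, 5, 9] / [4] / [6] / [7] / [8];  Q = [1, 2, 5, 6, 8] / [3] / [4] / [7] / [9];  common shape = (5, 1, 1, 1, 1)

Row-insert the values π_1, π_2, … into P one at a time, bumping the leftmost entry strictly greater than the inserted value down to the next row. The recording tableau Q records, in position (i, j), the step at which that cell was added to P.
  Insert 1 (step 1): P = [1];  Q = [1]
  Insert 8 (step 2): P = [1, 8];  Q = [1, 2]
  Insert 7 (step 3): P = [1, 7] / [8];  Q = [1, 2] / [3]
  Insert 2 (step 4): P = [1, 2] / [7] / [8];  Q = [1, 2] / [3] / [4]
  Insert 4 (step 5): P = [1, 2, 4] / [7] / [8];  Q = [1, 2, 5] / [3] / [4]
  Insert 6 (step 6): P = [1, 2, 4, 6] / [7] / [8];  Q = [1, 2, 5, 6] / [3] / [4]
  Insert 5 (step 7): P = [1, 2, 4, 5] / [6] / [7] / [8];  Q = [1, 2, 5, 6] / [3] / [4] / [7]
  Insert 9 (step 8): P = [1, 2, 4, 5, 9] / [6] / [7] / [8];  Q = [1, 2, 5, 6, 8] / [3] / [4] / [7]
  Insert 3 (step 9): P = [1, 2, 3, 5, 9] / [4] / [6] / [7] / [8];  Q = [1, 2, 5, 6, 8] / [3] / [4] / [7] / [9]
Final shape: (5, 1, 1, 1, 1).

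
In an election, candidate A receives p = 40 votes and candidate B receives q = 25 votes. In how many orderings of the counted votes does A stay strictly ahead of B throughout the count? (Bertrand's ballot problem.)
Strict-lead orderings = 150389463281799672

Total orderings of the 65 votes with 40 for A: C(65, 40) = 651687674221131912. By the Bertrand ballot formula (Cycle Lemma / reflection principle), the number of orderings in which A is strictly ahead of B throughout is (p − q)/(p + q) · C(p + q, p) = (40 − 25)/(40 + 25) · 651687674221131912 = 150389463281799672.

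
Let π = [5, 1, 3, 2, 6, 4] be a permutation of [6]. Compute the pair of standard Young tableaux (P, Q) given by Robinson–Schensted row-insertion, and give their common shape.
P = [1, 2, 4] / [3, 6] / [5];  Q = [1, 3, 5] / [2, 6] / [4];  common shape = (3, 2, 1)

Row-insert the values π_1, π_2, … into P one at a time, bumping the leftmost entry strictly greater than the inserted value down to the next row. The recording tableau Q records, in position (i, j), the step at which that cell was added to P.
  Insert 5 (step 1): P = [5];  Q = [1]
  Insert 1 (step 2): P = [1] / [5];  Q = [1] / [2]
  Insert 3 (step 3): P = [1, 3] / [5];  Q = [1, 3] / [2]
  Insert 2 (step 4): P = [1, 2] / [3] / [5];  Q = [1, 3] / [2] / [4]
  Insert 6 (step 5): P = [1, 2, 6] / [3] / [5];  Q = [1, 3, 5] / [2] / [4]
  Insert 4 (step 6): P = [1, 2, 4] / [3, 6] / [5];  Q = [1, 3, 5] / [2, 6] / [4]
Final shape: (3, 2, 1).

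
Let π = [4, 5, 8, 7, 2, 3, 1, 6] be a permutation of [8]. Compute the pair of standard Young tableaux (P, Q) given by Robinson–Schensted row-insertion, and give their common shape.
P = [1, 3, 6] / [2, 5, 7] / [4] / [8];  Q = [1, 2, 3] / [4, 6, 8] / [5] / [7];  common shape = (3, 3, 1, 1)

Row-insert the values π_1, π_2, … into P one at a time, bumping the leftmost entry strictly greater than the inserted value down to the next row. The recording tableau Q records, in position (i, j), the step at which that cell was added to P.
  Insert 4 (step 1): P = [4];  Q = [1]
  Insert 5 (step 2): P = [4, 5];  Q = [1, 2]
  Insert 8 (step 3): P = [4, 5, 8];  Q = [1, 2, 3]
  Insert 7 (step 4): P = [4, 5, 7] / [8];  Q = [1, 2, 3] / [4]
  Insert 2 (step 5): P = [2, 5, 7] / [4] / [8];  Q = [1, 2, 3] / [4] / [5]
  Insert 3 (step 6): P = [2, 3, 7] / [4, 5] / [8];  Q = [1, 2, 3] / [4, 6] / [5]
  Insert 1 (step 7): P = [1, 3, 7] / [2, 5] / [4] / [8];  Q = [1, 2, 3] / [4, 6] / [5] / [7]
  Insert 6 (step 8): P = [1, 3, 6] / [2, 5, 7] / [4] / [8];  Q = [1, 2, 3] / [4, 6, 8] / [5] / [7]
Final shape: (3, 3, 1, 1).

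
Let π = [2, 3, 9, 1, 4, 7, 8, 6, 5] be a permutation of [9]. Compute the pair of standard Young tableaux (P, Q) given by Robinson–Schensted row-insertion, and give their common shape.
P = [1, 3, 4, 5, 8] / [2, 6] / [7] / [9];  Q = [1, 2, 3, 6, 7] / [4, 5] / [8] / [9];  common shape = (5, 2, 1, 1)

Row-insert the values π_1, π_2, … into P one at a time, bumping the leftmost entry strictly greater than the inserted value down to the next row. The recording tableau Q records, in position (i, j), the step at which that cell was added to P.
  Insert 2 (step 1): P = [2];  Q = [1]
  Insert 3 (step 2): P = [2, 3];  Q = [1, 2]
  Insert 9 (step 3): P = [2, 3, 9];  Q = [1, 2, 3]
  Insert 1 (step 4): P = [1, 3, 9] / [2];  Q = [1, 2, 3] / [4]
  Insert 4 (step 5): P = [1, 3, 4] / [2, 9];  Q = [1, 2, 3] / [4, 5]
  Insert 7 (step 6): P = [1, 3, 4, 7] / [2, 9];  Q = [1, 2, 3, 6] / [4, 5]
  Insert 8 (step 7): P = [1, 3, 4, 7, 8] / [2, 9];  Q = [1, 2, 3, 6, 7] / [4, 5]
  Insert 6 (step 8): P = [1, 3, 4, 6, 8] / [2, 7] / [9];  Q = [1, 2, 3, 6, 7] / [4, 5] / [8]
  Insert 5 (step 9): P = [1, 3, 4, 5, 8] / [2, 6] / [7] / [9];  Q = [1, 2, 3, 6, 7] / [4, 5] / [8] / [9]
Final shape: (5, 2, 1, 1).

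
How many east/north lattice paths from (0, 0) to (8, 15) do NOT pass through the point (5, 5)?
Number of paths = 418242

Total paths from (0, 0) to (8, 15): C(23, 8) = 490314. Paths through (5, 5): (paths (0, 0) → (5, 5)) × (paths (5, 5) → (8, 15)) = C(10, 5) · C(13, 3) = 252 · 286 = 72072. Avoidance count = 490314 − 72072 = 418242.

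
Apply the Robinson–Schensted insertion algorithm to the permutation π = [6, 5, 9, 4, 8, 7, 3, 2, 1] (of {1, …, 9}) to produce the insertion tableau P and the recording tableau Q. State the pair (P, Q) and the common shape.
P = [1, 7] / [2, 8] / [3, 9] / [4] / [5] / [6];  Q = [1, 3] / [2, 5] / [4, 6] / [7] / [8] / [9];  common shape = (2, 2, 2, 1, 1, 1)

Row-insert the values π_1, π_2, … into P one at a time, bumping the leftmost entry strictly greater than the inserted value down to the next row. The recording tableau Q records, in position (i, j), the step at which that cell was added to P.
  Insert 6 (step 1): P = [6];  Q = [1]
  Insert 5 (step 2): P = [5] / [6];  Q = [1] / [2]
  Insert 9 (step 3): P = [5, 9] / [6];  Q = [1, 3] / [2]
  Insert 4 (step 4): P = [4, 9] / [5] / [6];  Q = [1, 3] / [2] / [4]
  Insert 8 (step 5): P = [4, 8] / [5, 9] / [6];  Q = [1, 3] / [2, 5] / [4]
  Insert 7 (step 6): P = [4, 7] / [5, 8] / [6, 9];  Q = [1, 3] / [2, 5] / [4, 6]
  Insert 3 (step 7): P = [3, 7] / [4, 8] / [5, 9] / [6];  Q = [1, 3] / [2, 5] / [4, 6] / [7]
  Insert 2 (step 8): P = [2, 7] / [3, 8] / [4, 9] / [5] / [6];  Q = [1, 3] / [2, 5] / [4, 6] / [7] / [8]
  Insert 1 (step 9): P = [1, 7] / [2, 8] / [3, 9] / [4] / [5] / [6];  Q = [1, 3] / [2, 5] / [4, 6] / [7] / [8] / [9]
Final shape: (2, 2, 2, 1, 1, 1).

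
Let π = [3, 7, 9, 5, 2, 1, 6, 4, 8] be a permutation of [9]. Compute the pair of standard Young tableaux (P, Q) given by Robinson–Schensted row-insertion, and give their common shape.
P = [1, 4, 6, 8] / [2, 5] / [3, 9] / [7];  Q = [1, 2, 3, 9] / [4, 7] / [5, 8] / [6];  common shape = (4, 2, 2, 1)

Row-insert the values π_1, π_2, … into P one at a time, bumping the leftmost entry strictly greater than the inserted value down to the next row. The recording tableau Q records, in position (i, j), the step at which that cell was added to P.
  Insert 3 (step 1): P = [3];  Q = [1]
  Insert 7 (step 2): P = [3, 7];  Q = [1, 2]
  Insert 9 (step 3): P = [3, 7, 9];  Q = [1, 2, 3]
  Insert 5 (step 4): P = [3, 5, 9] / [7];  Q = [1, 2, 3] / [4]
  Insert 2 (step 5): P = [2, 5, 9] / [3] / [7];  Q = [1, 2, 3] / [4] / [5]
  Insert 1 (step 6): P = [1, 5, 9] / [2] / [3] / [7];  Q = [1, 2, 3] / [4] / [5] / [6]
  Insert 6 (step 7): P = [1, 5, 6] / [2, 9] / [3] / [7];  Q = [1, 2, 3] / [4, 7] / [5] / [6]
  Insert 4 (step 8): P = [1, 4, 6] / [2, 5] / [3, 9] / [7];  Q = [1, 2, 3] / [4, 7] / [5, 8] / [6]
  Insert 8 (step 9): P = [1, 4, 6, 8] / [2, 5] / [3, 9] / [7];  Q = [1, 2, 3, 9] / [4, 7] / [5, 8] / [6]
Final shape: (4, 2, 2, 1).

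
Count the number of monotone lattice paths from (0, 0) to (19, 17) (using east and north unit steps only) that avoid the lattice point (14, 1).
Number of paths = 8597191365

Total paths from (0, 0) to (19, 17): C(36, 19) = 8597496600. Paths through (14, 1): (paths (0, 0) → (14, 1)) × (paths (14, 1) → (19, 17)) = C(15, 14) · C(21, 5) = 15 · 20349 = 305235. Avoidance count = 8597496600 − 305235 = 8597191365.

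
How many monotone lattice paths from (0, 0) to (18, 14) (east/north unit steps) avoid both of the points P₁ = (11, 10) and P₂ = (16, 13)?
Number of paths = 210703863

Inclusion–exclusion. Total paths: C(32, 18) = 471435600. Through P₁: C(21, 11)·C(11, 7) = 116396280. Through P₂: C(29, 16)·C(3, 2) = 203591745. Since P₁ is strictly southwest of P₂, a monotone path through both must visit P₁ then P₂; paths through both = C(21, 11)·C(8, 5)·C(3, 2) = 59256288. Avoid both = 471435600 − 116396280 − 203591745 + 59256288 = 210703863.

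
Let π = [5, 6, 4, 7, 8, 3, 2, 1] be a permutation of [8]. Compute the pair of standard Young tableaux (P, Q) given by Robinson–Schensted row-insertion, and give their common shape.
P = [1, 6, 7, 8] / [2] / [3] / [4] / [5];  Q = [1, 2, 4, 5] / [3] / [6] / [7] / [8];  common shape = (4, 1, 1, 1, 1)

Row-insert the values π_1, π_2, … into P one at a time, bumping the leftmost entry strictly greater than the inserted value down to the next row. The recording tableau Q records, in position (i, j), the step at which that cell was added to P.
  Insert 5 (step 1): P = [5];  Q = [1]
  Insert 6 (step 2): P = [5, 6];  Q = [1, 2]
  Insert 4 (step 3): P = [4, 6] / [5];  Q = [1, 2] / [3]
  Insert 7 (step 4): P = [4, 6, 7] / [5];  Q = [1, 2, 4] / [3]
  Insert 8 (step 5): P = [4, 6, 7, 8] / [5];  Q = [1, 2, 4, 5] / [3]
  Insert 3 (step 6): P = [3, 6, 7, 8] / [4] / [5];  Q = [1, 2, 4, 5] / [3] / [6]
  Insert 2 (step 7): P = [2, 6, 7, 8] / [3] / [4] / [5];  Q = [1, 2, 4, 5] / [3] / [6] / [7]
  Insert 1 (step 8): P = [1, 6, 7, 8] / [2] / [3] / [4] / [5];  Q = [1, 2, 4, 5] / [3] / [6] / [7] / [8]
Final shape: (4, 1, 1, 1, 1).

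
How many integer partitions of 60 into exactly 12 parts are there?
p(60, 12 parts) = 74287

Partitions of n into exactly k parts are in bijection with partitions of n − k into at most k parts (subtract 1 from each part). So p(60, exactly 12) = p(48, parts ≤ 12). Computing via the recurrence p(m, j) = p(m, j−1) + p(m−j, j) gives 74287.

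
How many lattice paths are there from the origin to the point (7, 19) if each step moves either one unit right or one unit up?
Number of paths = 657800

A monotone lattice path from (0, 0) to (7, 19) consists of 7 east steps and 19 north steps in some order, so it is determined by which 7 of the 26 steps are east. The count is C(26, 7) = 657800.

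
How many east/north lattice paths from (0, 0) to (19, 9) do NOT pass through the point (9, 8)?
Number of paths = 6639490

Total paths from (0, 0) to (19, 9): C(28, 19) = 6906900. Paths through (9, 8): (paths (0, 0) → (9, 8)) × (paths (9, 8) → (19, 9)) = C(17, 9) · C(11, 10) = 24310 · 11 = 267410. Avoidance count = 6906900 − 267410 = 6639490.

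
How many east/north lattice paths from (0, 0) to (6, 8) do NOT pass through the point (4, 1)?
Number of paths = 2823

Total paths from (0, 0) to (6, 8): C(14, 6) = 3003. Paths through (4, 1): (paths (0, 0) → (4, 1)) × (paths (4, 1) → (6, 8)) = C(5, 4) · C(9, 2) = 5 · 36 = 180. Avoidance count = 3003 − 180 = 2823.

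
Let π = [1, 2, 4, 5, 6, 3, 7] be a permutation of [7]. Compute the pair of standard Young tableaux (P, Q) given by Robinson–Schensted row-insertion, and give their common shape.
P = [1, 2, 3, 5, 6, 7] / [4];  Q = [1, 2, 3, 4, 5, 7] / [6];  common shape = (6, 1)

Row-insert the values π_1, π_2, … into P one at a time, bumping the leftmost entry strictly greater than the inserted value down to the next row. The recording tableau Q records, in position (i, j), the step at which that cell was added to P.
  Insert 1 (step 1): P = [1];  Q = [1]
  Insert 2 (step 2): P = [1, 2];  Q = [1, 2]
  Insert 4 (step 3): P = [1, 2, 4];  Q = [1, 2, 3]
  Insert 5 (step 4): P = [1, 2, 4, 5];  Q = [1, 2, 3, 4]
  Insert 6 (step 5): P = [1, 2, 4, 5, 6];  Q = [1, 2, 3, 4, 5]
  Insert 3 (step 6): P = [1, 2, 3, 5, 6] / [4];  Q = [1, 2, 3, 4, 5] / [6]
  Insert 7 (step 7): P = [1, 2, 3, 5, 6, 7] / [4];  Q = [1, 2, 3, 4, 5, 7] / [6]
Final shape: (6, 1).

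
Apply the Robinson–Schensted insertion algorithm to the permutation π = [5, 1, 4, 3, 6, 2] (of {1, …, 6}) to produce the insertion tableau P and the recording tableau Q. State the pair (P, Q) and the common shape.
P = [1, 2, 6] / [3] / [4] / [5];  Q = [1, 3, 5] / [2] / [4] / [6];  common shape = (3, 1, 1, 1)

Row-insert the values π_1, π_2, … into P one at a time, bumping the leftmost entry strictly greater than the inserted value down to the next row. The recording tableau Q records, in position (i, j), the step at which that cell was added to P.
  Insert 5 (step 1): P = [5];  Q = [1]
  Insert 1 (step 2): P = [1] / [5];  Q = [1] / [2]
  Insert 4 (step 3): P = [1, 4] / [5];  Q = [1, 3] / [2]
  Insert 3 (step 4): P = [1, 3] / [4] / [5];  Q = [1, 3] / [2] / [4]
  Insert 6 (step 5): P = [1, 3, 6] / [4] / [5];  Q = [1, 3, 5] / [2] / [4]
  Insert 2 (step 6): P = [1, 2, 6] / [3] / [4] / [5];  Q = [1, 3, 5] / [2] / [4] / [6]
Final shape: (3, 1, 1, 1).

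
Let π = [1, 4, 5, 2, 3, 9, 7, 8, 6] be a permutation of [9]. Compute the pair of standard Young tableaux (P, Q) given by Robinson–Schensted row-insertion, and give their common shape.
P = [1, 2, 3, 6, 8] / [4, 5, 7] / [9];  Q = [1, 2, 3, 6, 8] / [4, 5, 7] / [9];  common shape = (5, 3, 1)

Row-insert the values π_1, π_2, … into P one at a time, bumping the leftmost entry strictly greater than the inserted value down to the next row. The recording tableau Q records, in position (i, j), the step at which that cell was added to P.
  Insert 1 (step 1): P = [1];  Q = [1]
  Insert 4 (step 2): P = [1, 4];  Q = [1, 2]
  Insert 5 (step 3): P = [1, 4, 5];  Q = [1, 2, 3]
  Insert 2 (step 4): P = [1, 2, 5] / [4];  Q = [1, 2, 3] / [4]
  Insert 3 (step 5): P = [1, 2, 3] / [4, 5];  Q = [1, 2, 3] / [4, 5]
  Insert 9 (step 6): P = [1, 2, 3, 9] / [4, 5];  Q = [1, 2, 3, 6] / [4, 5]
  Insert 7 (step 7): P = [1, 2, 3, 7] / [4, 5, 9];  Q = [1, 2, 3, 6] / [4, 5, 7]
  Insert 8 (step 8): P = [1, 2, 3, 7, 8] / [4, 5, 9];  Q = [1, 2, 3, 6, 8] / [4, 5, 7]
  Insert 6 (step 9): P = [1, 2, 3, 6, 8] / [4, 5, 7] / [9];  Q = [1, 2, 3, 6, 8] / [4, 5, 7] / [9]
Final shape: (5, 3, 1).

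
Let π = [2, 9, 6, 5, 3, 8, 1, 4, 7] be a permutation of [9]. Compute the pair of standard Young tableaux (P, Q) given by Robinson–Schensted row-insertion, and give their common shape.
P = [1, 3, 4, 7] / [2, 8] / [5] / [6] / [9];  Q = [1, 2, 6, 9] / [3, 8] / [4] / [5] / [7];  common shape = (4, 2, 1, 1, 1)

Row-insert the values π_1, π_2, … into P one at a time, bumping the leftmost entry strictly greater than the inserted value down to the next row. The recording tableau Q records, in position (i, j), the step at which that cell was added to P.
  Insert 2 (step 1): P = [2];  Q = [1]
  Insert 9 (step 2): P = [2, 9];  Q = [1, 2]
  Insert 6 (step 3): P = [2, 6] / [9];  Q = [1, 2] / [3]
  Insert 5 (step 4): P = [2, 5] / [6] / [9];  Q = [1, 2] / [3] / [4]
  Insert 3 (step 5): P = [2, 3] / [5] / [6] / [9];  Q = [1, 2] / [3] / [4] / [5]
  Insert 8 (step 6): P = [2, 3, 8] / [5] / [6] / [9];  Q = [1, 2, 6] / [3] / [4] / [5]
  Insert 1 (step 7): P = [1, 3, 8] / [2] / [5] / [6] / [9];  Q = [1, 2, 6] / [3] / [4] / [5] / [7]
  Insert 4 (step 8): P = [1, 3, 4] / [2, 8] / [5] / [6] / [9];  Q = [1, 2, 6] / [3, 8] / [4] / [5] / [7]
  Insert 7 (step 9): P = [1, 3, 4, 7] / [2, 8] / [5] / [6] / [9];  Q = [1, 2, 6, 9] / [3, 8] / [4] / [5] / [7]
Final shape: (4, 2, 1, 1, 1).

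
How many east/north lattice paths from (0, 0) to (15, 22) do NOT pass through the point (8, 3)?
Number of paths = 9255662760

Total paths from (0, 0) to (15, 22): C(37, 15) = 9364199760. Paths through (8, 3): (paths (0, 0) → (8, 3)) × (paths (8, 3) → (15, 22)) = C(11, 8) · C(26, 7) = 165 · 657800 = 108537000. Avoidance count = 9364199760 − 108537000 = 9255662760.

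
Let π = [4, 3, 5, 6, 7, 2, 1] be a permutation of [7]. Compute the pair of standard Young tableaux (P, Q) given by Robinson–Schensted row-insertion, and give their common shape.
P = [1, 5, 6, 7] / [2] / [3] / [4];  Q = [1, 3, 4, 5] / [2] / [6] / [7];  common shape = (4, 1, 1, 1)

Row-insert the values π_1, π_2, … into P one at a time, bumping the leftmost entry strictly greater than the inserted value down to the next row. The recording tableau Q records, in position (i, j), the step at which that cell was added to P.
  Insert 4 (step 1): P = [4];  Q = [1]
  Insert 3 (step 2): P = [3] / [4];  Q = [1] / [2]
  Insert 5 (step 3): P = [3, 5] / [4];  Q = [1, 3] / [2]
  Insert 6 (step 4): P = [3, 5, 6] / [4];  Q = [1, 3, 4] / [2]
  Insert 7 (step 5): P = [3, 5, 6, 7] / [4];  Q = [1, 3, 4, 5] / [2]
  Insert 2 (step 6): P = [2, 5, 6, 7] / [3] / [4];  Q = [1, 3, 4, 5] / [2] / [6]
  Insert 1 (step 7): P = [1, 5, 6, 7] / [2] / [3] / [4];  Q = [1, 3, 4, 5] / [2] / [6] / [7]
Final shape: (4, 1, 1, 1).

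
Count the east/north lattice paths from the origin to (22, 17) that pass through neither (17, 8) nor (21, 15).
Number of paths = 33222856230

Inclusion–exclusion. Total paths: C(39, 22) = 51021117810. Through P₁: C(25, 17)·C(14, 5) = 2165313150. Through P₂: C(36, 21)·C(3, 1) = 16703707680. Since P₁ is strictly southwest of P₂, a monotone path through both must visit P₁ then P₂; paths through both = C(25, 17)·C(11, 4)·C(3, 1) = 1070759250. Avoid both = 51021117810 − 2165313150 − 16703707680 + 1070759250 = 33222856230.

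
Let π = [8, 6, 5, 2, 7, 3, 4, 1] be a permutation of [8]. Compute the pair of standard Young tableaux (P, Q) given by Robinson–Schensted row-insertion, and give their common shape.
P = [1, 3, 4] / [2, 7] / [5] / [6] / [8];  Q = [1, 5, 7] / [2, 6] / [3] / [4] / [8];  common shape = (3, 2, 1, 1, 1)

Row-insert the values π_1, π_2, … into P one at a time, bumping the leftmost entry strictly greater than the inserted value down to the next row. The recording tableau Q records, in position (i, j), the step at which that cell was added to P.
  Insert 8 (step 1): P = [8];  Q = [1]
  Insert 6 (step 2): P = [6] / [8];  Q = [1] / [2]
  Insert 5 (step 3): P = [5] / [6] / [8];  Q = [1] / [2] / [3]
  Insert 2 (step 4): P = [2] / [5] / [6] / [8];  Q = [1] / [2] / [3] / [4]
  Insert 7 (step 5): P = [2, 7] / [5] / [6] / [8];  Q = [1, 5] / [2] / [3] / [4]
  Insert 3 (step 6): P = [2, 3] / [5, 7] / [6] / [8];  Q = [1, 5] / [2, 6] / [3] / [4]
  Insert 4 (step 7): P = [2, 3, 4] / [5, 7] / [6] / [8];  Q = [1, 5, 7] / [2, 6] / [3] / [4]
  Insert 1 (step 8): P = [1, 3, 4] / [2, 7] / [5] / [6] / [8];  Q = [1, 5, 7] / [2, 6] / [3] / [4] / [8]
Final shape: (3, 2, 1, 1, 1).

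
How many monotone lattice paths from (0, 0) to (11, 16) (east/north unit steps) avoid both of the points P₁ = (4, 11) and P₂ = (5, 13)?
Number of paths = 11581083

Inclusion–exclusion. Total paths: C(27, 11) = 13037895. Through P₁: C(15, 4)·C(12, 7) = 1081080. Through P₂: C(18, 5)·C(9, 6) = 719712. Since P₁ is strictly southwest of P₂, a monotone path through both must visit P₁ then P₂; paths through both = C(15, 4)·C(3, 1)·C(9, 6) = 343980. Avoid both = 13037895 − 1081080 − 719712 + 343980 = 11581083.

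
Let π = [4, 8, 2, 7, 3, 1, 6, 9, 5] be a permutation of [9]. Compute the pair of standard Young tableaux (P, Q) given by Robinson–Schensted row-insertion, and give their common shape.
P = [1, 3, 5, 9] / [2, 6] / [4, 7] / [8];  Q = [1, 2, 7, 8] / [3, 4] / [5, 9] / [6];  common shape = (4, 2, 2, 1)

Row-insert the values π_1, π_2, … into P one at a time, bumping the leftmost entry strictly greater than the inserted value down to the next row. The recording tableau Q records, in position (i, j), the step at which that cell was added to P.
  Insert 4 (step 1): P = [4];  Q = [1]
  Insert 8 (step 2): P = [4, 8];  Q = [1, 2]
  Insert 2 (step 3): P = [2, 8] / [4];  Q = [1, 2] / [3]
  Insert 7 (step 4): P = [2, 7] / [4, 8];  Q = [1, 2] / [3, 4]
  Insert 3 (step 5): P = [2, 3] / [4, 7] / [8];  Q = [1, 2] / [3, 4] / [5]
  Insert 1 (step 6): P = [1, 3] / [2, 7] / [4] / [8];  Q = [1, 2] / [3, 4] / [5] / [6]
  Insert 6 (step 7): P = [1, 3, 6] / [2, 7] / [4] / [8];  Q = [1, 2, 7] / [3, 4] / [5] / [6]
  Insert 9 (step 8): P = [1, 3, 6, 9] / [2, 7] / [4] / [8];  Q = [1, 2, 7, 8] / [3, 4] / [5] / [6]
  Insert 5 (step 9): P = [1, 3, 5, 9] / [2, 6] / [4, 7] / [8];  Q = [1, 2, 7, 8] / [3, 4] / [5, 9] / [6]
Final shape: (4, 2, 2, 1).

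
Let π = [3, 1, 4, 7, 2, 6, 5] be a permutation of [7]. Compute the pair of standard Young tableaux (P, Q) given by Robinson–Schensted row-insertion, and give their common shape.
P = [1, 2, 5] / [3, 4, 6] / [7];  Q = [1, 3, 4] / [2, 5, 6] / [7];  common shape = (3, 3, 1)

Row-insert the values π_1, π_2, … into P one at a time, bumping the leftmost entry strictly greater than the inserted value down to the next row. The recording tableau Q records, in position (i, j), the step at which that cell was added to P.
  Insert 3 (step 1): P = [3];  Q = [1]
  Insert 1 (step 2): P = [1] / [3];  Q = [1] / [2]
  Insert 4 (step 3): P = [1, 4] / [3];  Q = [1, 3] / [2]
  Insert 7 (step 4): P = [1, 4, 7] / [3];  Q = [1, 3, 4] / [2]
  Insert 2 (step 5): P = [1, 2, 7] / [3, 4];  Q = [1, 3, 4] / [2, 5]
  Insert 6 (step 6): P = [1, 2, 6] / [3, 4, 7];  Q = [1, 3, 4] / [2, 5, 6]
  Insert 5 (step 7): P = [1, 2, 5] / [3, 4, 6] / [7];  Q = [1, 3, 4] / [2, 5, 6] / [7]
Final shape: (3, 3, 1).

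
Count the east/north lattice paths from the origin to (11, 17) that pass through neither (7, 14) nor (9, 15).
Number of paths = 11652396

Inclusion–exclusion. Total paths: C(28, 11) = 21474180. Through P₁: C(21, 7)·C(7, 4) = 4069800. Through P₂: C(24, 9)·C(4, 2) = 7845024. Since P₁ is strictly southwest of P₂, a monotone path through both must visit P₁ then P₂; paths through both = C(21, 7)·C(3, 2)·C(4, 2) = 2093040. Avoid both = 21474180 − 4069800 − 7845024 + 2093040 = 11652396.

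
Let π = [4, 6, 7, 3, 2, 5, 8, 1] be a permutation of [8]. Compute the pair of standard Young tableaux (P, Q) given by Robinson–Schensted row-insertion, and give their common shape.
P = [1, 5, 7, 8] / [2, 6] / [3] / [4];  Q = [1, 2, 3, 7] / [4, 6] / [5] / [8];  common shape = (4, 2, 1, 1)

Row-insert the values π_1, π_2, … into P one at a time, bumping the leftmost entry strictly greater than the inserted value down to the next row. The recording tableau Q records, in position (i, j), the step at which that cell was added to P.
  Insert 4 (step 1): P = [4];  Q = [1]
  Insert 6 (step 2): P = [4, 6];  Q = [1, 2]
  Insert 7 (step 3): P = [4, 6, 7];  Q = [1, 2, 3]
  Insert 3 (step 4): P = [3, 6, 7] / [4];  Q = [1, 2, 3] / [4]
  Insert 2 (step 5): P = [2, 6, 7] / [3] / [4];  Q = [1, 2, 3] / [4] / [5]
  Insert 5 (step 6): P = [2, 5, 7] / [3, 6] / [4];  Q = [1, 2, 3] / [4, 6] / [5]
  Insert 8 (step 7): P = [2, 5, 7, 8] / [3, 6] / [4];  Q = [1, 2, 3, 7] / [4, 6] / [5]
  Insert 1 (step 8): P = [1, 5, 7, 8] / [2, 6] / [3] / [4];  Q = [1, 2, 3, 7] / [4, 6] / [5] / [8]
Final shape: (4, 2, 1, 1).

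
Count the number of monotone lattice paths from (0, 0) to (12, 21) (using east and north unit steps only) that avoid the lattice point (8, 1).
Number of paths = 354721686

Total paths from (0, 0) to (12, 21): C(33, 12) = 354817320. Paths through (8, 1): (paths (0, 0) → (8, 1)) × (paths (8, 1) → (12, 21)) = C(9, 8) · C(24, 4) = 9 · 10626 = 95634. Avoidance count = 354817320 − 95634 = 354721686.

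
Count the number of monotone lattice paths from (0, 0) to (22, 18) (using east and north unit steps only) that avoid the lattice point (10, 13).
Number of paths = 106300781392

Total paths from (0, 0) to (22, 18): C(40, 22) = 113380261800. Paths through (10, 13): (paths (0, 0) → (10, 13)) × (paths (10, 13) → (22, 18)) = C(23, 10) · C(17, 12) = 1144066 · 6188 = 7079480408. Avoidance count = 113380261800 − 7079480408 = 106300781392.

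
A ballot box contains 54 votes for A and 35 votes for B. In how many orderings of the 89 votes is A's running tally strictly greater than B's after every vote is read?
Strict-lead orderings = 1477427589907020449807208

Total orderings of the 89 votes with 54 for A: C(89, 54) = 6920581868511832633307448. By the Bertrand ballot formula (Cycle Lemma / reflection principle), the number of orderings in which A is strictly ahead of B throughout is (p − q)/(p + q) · C(p + q, p) = (54 − 35)/(54 + 35) · 6920581868511832633307448 = 1477427589907020449807208.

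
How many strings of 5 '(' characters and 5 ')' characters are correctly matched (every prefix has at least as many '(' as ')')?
C_5 = 42

These balanced parentheses are counted by the Catalan number C_n = (1/(n + 1)) · C(2n, n). For n = 5: C_5 = (1/6) · C(10, 5) = 252/6 = 42.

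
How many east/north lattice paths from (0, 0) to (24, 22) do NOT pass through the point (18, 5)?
Number of paths = 7886974348347

Total paths from (0, 0) to (24, 22): C(46, 24) = 7890371113950. Paths through (18, 5): (paths (0, 0) → (18, 5)) × (paths (18, 5) → (24, 22)) = C(23, 18) · C(23, 6) = 33649 · 100947 = 3396765603. Avoidance count = 7890371113950 − 3396765603 = 7886974348347.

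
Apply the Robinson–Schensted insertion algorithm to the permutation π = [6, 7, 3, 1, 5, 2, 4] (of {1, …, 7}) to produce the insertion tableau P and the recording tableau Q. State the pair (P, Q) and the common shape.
P = [1, 2, 4] / [3, 5] / [6, 7];  Q = [1, 2, 7] / [3, 5] / [4, 6];  common shape = (3, 2, 2)

Row-insert the values π_1, π_2, … into P one at a time, bumping the leftmost entry strictly greater than the inserted value down to the next row. The recording tableau Q records, in position (i, j), the step at which that cell was added to P.
  Insert 6 (step 1): P = [6];  Q = [1]
  Insert 7 (step 2): P = [6, 7];  Q = [1, 2]
  Insert 3 (step 3): P = [3, 7] / [6];  Q = [1, 2] / [3]
  Insert 1 (step 4): P = [1, 7] / [3] / [6];  Q = [1, 2] / [3] / [4]
  Insert 5 (step 5): P = [1, 5] / [3, 7] / [6];  Q = [1, 2] / [3, 5] / [4]
  Insert 2 (step 6): P = [1, 2] / [3, 5] / [6, 7];  Q = [1, 2] / [3, 5] / [4, 6]
  Insert 4 (step 7): P = [1, 2, 4] / [3, 5] / [6, 7];  Q = [1, 2, 7] / [3, 5] / [4, 6]
Final shape: (3, 2, 2).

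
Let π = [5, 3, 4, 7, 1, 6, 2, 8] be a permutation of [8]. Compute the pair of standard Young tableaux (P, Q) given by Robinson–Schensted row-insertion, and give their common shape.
P = [1, 2, 6, 8] / [3, 4] / [5, 7];  Q = [1, 3, 4, 8] / [2, 6] / [5, 7];  common shape = (4, 2, 2)

Row-insert the values π_1, π_2, … into P one at a time, bumping the leftmost entry strictly greater than the inserted value down to the next row. The recording tableau Q records, in position (i, j), the step at which that cell was added to P.
  Insert 5 (step 1): P = [5];  Q = [1]
  Insert 3 (step 2): P = [3] / [5];  Q = [1] / [2]
  Insert 4 (step 3): P = [3, 4] / [5];  Q = [1, 3] / [2]
  Insert 7 (step 4): P = [3, 4, 7] / [5];  Q = [1, 3, 4] / [2]
  Insert 1 (step 5): P = [1, 4, 7] / [3] / [5];  Q = [1, 3, 4] / [2] / [5]
  Insert 6 (step 6): P = [1, 4, 6] / [3, 7] / [5];  Q = [1, 3, 4] / [2, 6] / [5]
  Insert 2 (step 7): P = [1, 2, 6] / [3, 4] / [5, 7];  Q = [1, 3, 4] / [2, 6] / [5, 7]
  Insert 8 (step 8): P = [1, 2, 6, 8] / [3, 4] / [5, 7];  Q = [1, 3, 4, 8] / [2, 6] / [5, 7]
Final shape: (4, 2, 2).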